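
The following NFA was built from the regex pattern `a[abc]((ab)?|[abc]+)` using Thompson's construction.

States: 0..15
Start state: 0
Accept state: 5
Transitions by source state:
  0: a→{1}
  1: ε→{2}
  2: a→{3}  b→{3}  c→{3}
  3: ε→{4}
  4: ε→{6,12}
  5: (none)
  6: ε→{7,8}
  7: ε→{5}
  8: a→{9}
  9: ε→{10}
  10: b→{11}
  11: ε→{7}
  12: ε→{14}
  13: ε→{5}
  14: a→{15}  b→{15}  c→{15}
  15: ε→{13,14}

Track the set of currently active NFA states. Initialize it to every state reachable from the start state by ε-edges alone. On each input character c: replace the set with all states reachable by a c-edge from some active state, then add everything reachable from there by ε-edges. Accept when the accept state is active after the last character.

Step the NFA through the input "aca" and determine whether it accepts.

initial (ε-close {0}): {0}
'a' @ 1: {1,2}
'c' @ 2: {3,4,5,6,7,8,12,14}  (accept∈set)
'a' @ 3: {5,9,10,13,14,15}  (accept∈set)
after full input: {5,9,10,13,14,15}  (accept=5 in)

Answer: ACCEPT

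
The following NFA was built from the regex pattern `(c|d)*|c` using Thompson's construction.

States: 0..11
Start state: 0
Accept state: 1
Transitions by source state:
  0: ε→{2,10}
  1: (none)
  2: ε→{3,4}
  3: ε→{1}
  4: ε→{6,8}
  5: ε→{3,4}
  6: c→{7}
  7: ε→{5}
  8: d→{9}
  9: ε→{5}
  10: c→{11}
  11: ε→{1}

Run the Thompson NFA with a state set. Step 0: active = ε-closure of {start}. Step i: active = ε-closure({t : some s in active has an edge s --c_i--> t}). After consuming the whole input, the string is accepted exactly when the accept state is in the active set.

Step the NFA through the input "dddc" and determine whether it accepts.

Answer: ACCEPT

Trace:
start: ε-closure({0}) = {0,1,2,3,4,6,8,10}
'd' @ 1: {1,3,4,5,6,8,9}  (accept∈set)
'd' @ 2: {1,3,4,5,6,8,9}  (accept∈set)
'd' @ 3: {1,3,4,5,6,8,9}  (accept∈set)
'c' @ 4: {1,3,4,5,6,7,8}  (accept∈set)
after full input: {1,3,4,5,6,7,8}  (accept=1 in)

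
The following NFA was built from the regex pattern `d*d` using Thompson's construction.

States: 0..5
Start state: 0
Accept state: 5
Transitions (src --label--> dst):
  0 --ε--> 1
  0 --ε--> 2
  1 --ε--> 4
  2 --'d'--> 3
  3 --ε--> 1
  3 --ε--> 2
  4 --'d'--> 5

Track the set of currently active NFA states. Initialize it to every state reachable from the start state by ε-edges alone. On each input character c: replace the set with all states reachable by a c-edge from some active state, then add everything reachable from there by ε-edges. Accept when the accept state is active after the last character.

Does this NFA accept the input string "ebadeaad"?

initial (ε-close {0}): {0,1,2,4}
'e' @ 1: {}  — dead — no transitions
rest 'badeaad' ignored (set empty)
final: {}; accept 5 not in set

Answer: REJECT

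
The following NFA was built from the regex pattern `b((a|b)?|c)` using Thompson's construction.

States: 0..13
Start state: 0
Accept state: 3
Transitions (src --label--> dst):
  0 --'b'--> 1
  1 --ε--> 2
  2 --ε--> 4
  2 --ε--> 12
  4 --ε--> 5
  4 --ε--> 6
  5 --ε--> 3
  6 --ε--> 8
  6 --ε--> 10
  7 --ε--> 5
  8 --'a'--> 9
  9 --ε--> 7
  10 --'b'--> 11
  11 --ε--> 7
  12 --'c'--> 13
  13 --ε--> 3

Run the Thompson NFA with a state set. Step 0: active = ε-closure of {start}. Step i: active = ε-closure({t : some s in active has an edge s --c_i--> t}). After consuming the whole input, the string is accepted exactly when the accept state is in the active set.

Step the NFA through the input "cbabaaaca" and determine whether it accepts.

start: ε-closure({0}) = {0}
'c' @ 1: {}  — state set empty
rest 'babaaaca' ignored (set empty)
end set {} — state 3 not in

Answer: REJECT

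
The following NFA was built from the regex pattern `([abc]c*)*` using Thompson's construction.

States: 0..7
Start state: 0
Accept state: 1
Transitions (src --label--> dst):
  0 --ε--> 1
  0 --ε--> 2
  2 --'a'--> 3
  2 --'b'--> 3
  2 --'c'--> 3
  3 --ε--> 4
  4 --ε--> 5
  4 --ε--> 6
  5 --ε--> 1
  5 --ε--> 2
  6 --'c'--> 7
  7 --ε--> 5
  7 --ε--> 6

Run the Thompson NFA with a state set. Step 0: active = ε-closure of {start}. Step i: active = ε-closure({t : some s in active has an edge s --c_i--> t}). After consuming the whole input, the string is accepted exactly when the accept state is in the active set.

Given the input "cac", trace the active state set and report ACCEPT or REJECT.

start: ε-closure({0}) = {0,1,2}
'c' @ 1: {1,2,3,4,5,6}  [accepting]
'a' @ 2: {1,2,3,4,5,6}  [accepting]
'c' @ 3: {1,2,3,4,5,6,7}  [accepting]
final: {1,2,3,4,5,6,7}; accept 1 in set

Answer: ACCEPT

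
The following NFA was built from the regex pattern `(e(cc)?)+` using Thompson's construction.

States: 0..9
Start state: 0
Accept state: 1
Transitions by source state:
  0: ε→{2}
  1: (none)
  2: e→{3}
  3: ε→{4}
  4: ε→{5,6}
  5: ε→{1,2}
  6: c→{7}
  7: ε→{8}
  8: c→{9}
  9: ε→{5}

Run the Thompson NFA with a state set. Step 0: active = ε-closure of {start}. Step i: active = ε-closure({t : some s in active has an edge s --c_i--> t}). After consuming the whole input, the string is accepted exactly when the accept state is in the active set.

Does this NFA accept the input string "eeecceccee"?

Answer: ACCEPT

Trace:
start: ε-closure({0}) = {0,2}
'e' @ 1: {1,2,3,4,5,6}  [accepting]
'e' @ 2: {1,2,3,4,5,6}  [accepting]
'e' @ 3: {1,2,3,4,5,6}  [accepting]
'c' @ 4: {7,8}
'c' @ 5: {1,2,5,9}  [accepting]
'e' @ 6: {1,2,3,4,5,6}  [accepting]
'c' @ 7: {7,8}
'c' @ 8: {1,2,5,9}  [accepting]
'e' @ 9: {1,2,3,4,5,6}  [accepting]
'e' @ 10: {1,2,3,4,5,6}  [accepting]
after full input: {1,2,3,4,5,6}  (accept=1 in)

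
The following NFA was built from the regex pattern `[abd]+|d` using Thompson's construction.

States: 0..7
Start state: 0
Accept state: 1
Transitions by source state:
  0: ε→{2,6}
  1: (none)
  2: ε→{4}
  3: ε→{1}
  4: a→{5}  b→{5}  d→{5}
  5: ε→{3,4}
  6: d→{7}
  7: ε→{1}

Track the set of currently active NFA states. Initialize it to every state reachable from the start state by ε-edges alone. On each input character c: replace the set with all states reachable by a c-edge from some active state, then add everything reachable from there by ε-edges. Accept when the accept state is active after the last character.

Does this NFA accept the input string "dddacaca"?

Answer: REJECT

Trace:
initial (ε-close {0}): {0,2,4,6}
'd' @ 1: {1,3,4,5,7}  [accepting]
'd' @ 2: {1,3,4,5}  [accepting]
'd' @ 3: {1,3,4,5}  [accepting]
'a' @ 4: {1,3,4,5}  [accepting]
'c' @ 5: {}  — no active states
rest 'aca' ignored (set empty)
end set {} — state 1 not in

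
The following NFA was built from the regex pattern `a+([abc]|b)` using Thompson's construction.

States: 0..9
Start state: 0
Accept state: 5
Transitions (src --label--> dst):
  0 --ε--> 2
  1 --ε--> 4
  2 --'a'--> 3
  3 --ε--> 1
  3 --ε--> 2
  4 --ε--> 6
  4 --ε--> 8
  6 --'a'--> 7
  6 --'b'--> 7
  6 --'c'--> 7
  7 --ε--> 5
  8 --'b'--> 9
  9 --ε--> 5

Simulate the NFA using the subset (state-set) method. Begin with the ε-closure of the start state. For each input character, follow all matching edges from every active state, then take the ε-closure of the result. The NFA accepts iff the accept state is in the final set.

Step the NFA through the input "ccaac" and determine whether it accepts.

S₀ = ε-closure({0}) = {0,2}
'c' @ 1: {}  — state set empty
rest 'caac' ignored (set empty)
final: {}; accept 5 not in set

Answer: REJECT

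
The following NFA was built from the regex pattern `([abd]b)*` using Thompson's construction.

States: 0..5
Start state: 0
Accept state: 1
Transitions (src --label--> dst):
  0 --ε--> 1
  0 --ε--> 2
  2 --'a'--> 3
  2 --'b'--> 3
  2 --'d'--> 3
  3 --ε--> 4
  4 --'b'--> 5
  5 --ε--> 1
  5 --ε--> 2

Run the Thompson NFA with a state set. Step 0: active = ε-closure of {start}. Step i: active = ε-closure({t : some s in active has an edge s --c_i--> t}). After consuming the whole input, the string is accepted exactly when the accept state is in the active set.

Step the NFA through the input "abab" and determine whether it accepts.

start: ε-closure({0}) = {0,1,2}
'a' @ 1: {3,4}
'b' @ 2: {1,2,5}  (accept∈set)
'a' @ 3: {3,4}
'b' @ 4: {1,2,5}  (accept∈set)
after full input: {1,2,5}  (accept=1 in)

Answer: ACCEPT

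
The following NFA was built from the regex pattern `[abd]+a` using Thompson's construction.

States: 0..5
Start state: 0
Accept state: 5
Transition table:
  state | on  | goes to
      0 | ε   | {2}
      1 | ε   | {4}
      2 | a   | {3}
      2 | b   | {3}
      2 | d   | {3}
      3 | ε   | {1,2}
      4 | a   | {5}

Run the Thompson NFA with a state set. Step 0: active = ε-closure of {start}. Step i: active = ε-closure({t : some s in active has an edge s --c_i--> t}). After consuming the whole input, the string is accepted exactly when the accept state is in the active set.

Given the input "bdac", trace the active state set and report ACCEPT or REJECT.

initial (ε-close {0}): {0,2}
'b' @ 1: {1,2,3,4}
'd' @ 2: {1,2,3,4}
'a' @ 3: {1,2,3,4,5}  ✓accept
'c' @ 4: {}  — dead — no transitions
final: {}; accept 5 not in set

Answer: REJECT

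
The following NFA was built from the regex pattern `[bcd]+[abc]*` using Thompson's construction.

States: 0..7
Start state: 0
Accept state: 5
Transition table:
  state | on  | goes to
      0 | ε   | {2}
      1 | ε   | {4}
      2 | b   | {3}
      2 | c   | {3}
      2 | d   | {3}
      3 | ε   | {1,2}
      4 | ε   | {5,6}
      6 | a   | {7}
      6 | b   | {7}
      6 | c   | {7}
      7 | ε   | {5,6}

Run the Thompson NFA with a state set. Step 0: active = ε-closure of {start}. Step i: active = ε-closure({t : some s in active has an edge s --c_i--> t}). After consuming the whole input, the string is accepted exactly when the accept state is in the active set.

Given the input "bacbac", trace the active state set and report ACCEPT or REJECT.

start: ε-closure({0}) = {0,2}
'b' @ 1: {1,2,3,4,5,6}  ✓accept
'a' @ 2: {5,6,7}  ✓accept
'c' @ 3: {5,6,7}  ✓accept
'b' @ 4: {5,6,7}  ✓accept
'a' @ 5: {5,6,7}  ✓accept
'c' @ 6: {5,6,7}  ✓accept
after full input: {5,6,7}  (accept=5 in)

Answer: ACCEPT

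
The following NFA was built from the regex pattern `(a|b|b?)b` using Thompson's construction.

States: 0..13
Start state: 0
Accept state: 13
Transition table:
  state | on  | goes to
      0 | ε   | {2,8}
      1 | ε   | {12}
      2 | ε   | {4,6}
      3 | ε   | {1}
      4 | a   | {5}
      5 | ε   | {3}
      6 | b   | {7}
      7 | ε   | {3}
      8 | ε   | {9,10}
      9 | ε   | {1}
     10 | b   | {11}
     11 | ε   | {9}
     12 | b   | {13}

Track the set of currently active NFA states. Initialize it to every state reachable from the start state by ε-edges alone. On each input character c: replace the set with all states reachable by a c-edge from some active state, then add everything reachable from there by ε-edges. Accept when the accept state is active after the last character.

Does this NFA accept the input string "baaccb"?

Answer: REJECT

Derivation:
start: ε-closure({0}) = {0,1,2,4,6,8,9,10,12}
'b' @ 1: {1,3,7,9,11,12,13}  ✓accept
'a' @ 2: {}  — dead — no transitions
rest 'accb' ignored (set empty)
final: {}; accept 13 not in set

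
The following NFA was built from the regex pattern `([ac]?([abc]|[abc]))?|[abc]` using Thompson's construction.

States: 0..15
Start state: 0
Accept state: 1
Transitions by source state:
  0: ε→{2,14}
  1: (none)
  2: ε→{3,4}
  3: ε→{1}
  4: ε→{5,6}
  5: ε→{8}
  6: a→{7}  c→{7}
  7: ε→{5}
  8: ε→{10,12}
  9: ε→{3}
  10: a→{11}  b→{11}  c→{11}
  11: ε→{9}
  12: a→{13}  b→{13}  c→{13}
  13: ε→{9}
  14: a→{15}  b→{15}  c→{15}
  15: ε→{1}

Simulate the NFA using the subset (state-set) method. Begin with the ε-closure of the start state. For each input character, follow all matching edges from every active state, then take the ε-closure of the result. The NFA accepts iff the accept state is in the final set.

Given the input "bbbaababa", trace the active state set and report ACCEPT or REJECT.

S₀ = ε-closure({0}) = {0,1,2,3,4,5,6,8,10,12,14}
'b' @ 1: {1,3,9,11,13,15}  [accepting]
'b' @ 2: {}  — state set empty
rest 'baababa' ignored (set empty)
final: {}; accept 1 not in set

Answer: REJECT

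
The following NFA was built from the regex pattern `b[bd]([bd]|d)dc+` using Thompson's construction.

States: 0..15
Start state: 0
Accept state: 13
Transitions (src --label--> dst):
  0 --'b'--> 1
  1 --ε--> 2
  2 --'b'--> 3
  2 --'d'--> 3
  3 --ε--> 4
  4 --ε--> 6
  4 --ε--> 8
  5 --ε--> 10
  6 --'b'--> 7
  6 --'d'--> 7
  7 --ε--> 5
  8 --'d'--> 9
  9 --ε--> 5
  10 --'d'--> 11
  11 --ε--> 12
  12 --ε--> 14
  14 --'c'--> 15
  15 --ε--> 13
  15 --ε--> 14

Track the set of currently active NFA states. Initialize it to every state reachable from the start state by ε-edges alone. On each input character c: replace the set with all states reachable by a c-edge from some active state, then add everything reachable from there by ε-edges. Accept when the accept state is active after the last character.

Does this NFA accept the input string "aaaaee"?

Answer: REJECT

Trace:
start: ε-closure({0}) = {0}
'a' @ 1: {}  — state set empty
rest 'aaaee' ignored (set empty)
end set {} — state 13 not in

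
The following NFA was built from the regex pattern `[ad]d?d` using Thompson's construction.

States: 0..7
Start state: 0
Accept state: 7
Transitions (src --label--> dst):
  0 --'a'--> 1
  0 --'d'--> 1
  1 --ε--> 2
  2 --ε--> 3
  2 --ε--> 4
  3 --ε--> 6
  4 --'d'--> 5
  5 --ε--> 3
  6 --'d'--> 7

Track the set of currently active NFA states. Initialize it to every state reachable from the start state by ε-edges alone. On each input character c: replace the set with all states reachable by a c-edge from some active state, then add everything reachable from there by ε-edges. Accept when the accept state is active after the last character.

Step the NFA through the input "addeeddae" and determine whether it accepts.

S₀ = ε-closure({0}) = {0}
'a' @ 1: {1,2,3,4,6}
'd' @ 2: {3,5,6,7}  [accepting]
'd' @ 3: {7}  [accepting]
'e' @ 4: {}  — dead — no transitions
rest 'eddae' ignored (set empty)
final: {}; accept 7 not in set

Answer: REJECT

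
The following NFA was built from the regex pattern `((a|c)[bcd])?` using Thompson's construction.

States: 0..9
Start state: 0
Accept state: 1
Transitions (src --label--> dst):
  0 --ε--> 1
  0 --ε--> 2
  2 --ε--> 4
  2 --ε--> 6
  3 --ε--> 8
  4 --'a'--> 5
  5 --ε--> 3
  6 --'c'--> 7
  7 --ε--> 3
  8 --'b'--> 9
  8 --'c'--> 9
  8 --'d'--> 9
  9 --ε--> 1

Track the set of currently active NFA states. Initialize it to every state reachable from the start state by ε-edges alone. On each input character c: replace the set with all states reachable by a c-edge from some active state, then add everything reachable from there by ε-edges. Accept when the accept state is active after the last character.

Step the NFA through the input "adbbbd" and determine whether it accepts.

Answer: REJECT

Trace:
start: ε-closure({0}) = {0,1,2,4,6}
'a' @ 1: {3,5,8}
'd' @ 2: {1,9}  [accepting]
'b' @ 3: {}  — dead — no transitions
rest 'bbd' ignored (set empty)
final: {}; accept 1 not in set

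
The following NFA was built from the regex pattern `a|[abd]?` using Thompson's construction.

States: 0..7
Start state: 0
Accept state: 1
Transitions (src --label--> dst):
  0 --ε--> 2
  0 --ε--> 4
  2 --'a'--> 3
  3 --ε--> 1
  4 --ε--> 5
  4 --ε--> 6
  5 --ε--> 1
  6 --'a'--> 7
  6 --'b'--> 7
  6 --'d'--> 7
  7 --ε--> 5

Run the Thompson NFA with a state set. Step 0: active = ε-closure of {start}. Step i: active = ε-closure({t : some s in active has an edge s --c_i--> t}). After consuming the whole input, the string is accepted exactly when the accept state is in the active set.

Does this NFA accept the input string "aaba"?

initial (ε-close {0}): {0,1,2,4,5,6}
'a' @ 1: {1,3,5,7}  [accepting]
'a' @ 2: {}  — no active states
rest 'ba' ignored (set empty)
after full input: {}  (accept=1 not in)

Answer: REJECT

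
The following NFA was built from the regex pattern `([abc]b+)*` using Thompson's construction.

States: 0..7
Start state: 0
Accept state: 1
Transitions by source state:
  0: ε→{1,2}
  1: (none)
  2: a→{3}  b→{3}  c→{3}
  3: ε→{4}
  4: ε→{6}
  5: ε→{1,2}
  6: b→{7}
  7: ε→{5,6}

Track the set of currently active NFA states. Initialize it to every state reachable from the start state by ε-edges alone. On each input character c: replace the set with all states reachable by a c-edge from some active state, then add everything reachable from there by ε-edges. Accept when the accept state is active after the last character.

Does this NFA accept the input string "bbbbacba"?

Answer: REJECT

Derivation:
start: ε-closure({0}) = {0,1,2}
'b' @ 1: {3,4,6}
'b' @ 2: {1,2,5,6,7}  ✓accept
'b' @ 3: {1,2,3,4,5,6,7}  ✓accept
'b' @ 4: {1,2,3,4,5,6,7}  ✓accept
'a' @ 5: {3,4,6}
'c' @ 6: {}  — dead — no transitions
rest 'ba' ignored (set empty)
final: {}; accept 1 not in set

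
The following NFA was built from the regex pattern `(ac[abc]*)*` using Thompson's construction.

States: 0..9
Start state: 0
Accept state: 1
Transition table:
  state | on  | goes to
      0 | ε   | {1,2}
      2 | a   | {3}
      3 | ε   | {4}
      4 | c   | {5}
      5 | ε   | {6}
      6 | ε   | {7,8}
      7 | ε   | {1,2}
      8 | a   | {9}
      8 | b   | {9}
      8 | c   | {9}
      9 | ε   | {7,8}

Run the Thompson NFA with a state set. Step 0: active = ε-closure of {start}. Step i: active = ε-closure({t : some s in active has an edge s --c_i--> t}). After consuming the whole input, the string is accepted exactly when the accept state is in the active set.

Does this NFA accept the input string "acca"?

Answer: ACCEPT

Derivation:
start: ε-closure({0}) = {0,1,2}
'a' @ 1: {3,4}
'c' @ 2: {1,2,5,6,7,8}  ✓accept
'c' @ 3: {1,2,7,8,9}  ✓accept
'a' @ 4: {1,2,3,4,7,8,9}  ✓accept
after full input: {1,2,3,4,7,8,9}  (accept=1 in)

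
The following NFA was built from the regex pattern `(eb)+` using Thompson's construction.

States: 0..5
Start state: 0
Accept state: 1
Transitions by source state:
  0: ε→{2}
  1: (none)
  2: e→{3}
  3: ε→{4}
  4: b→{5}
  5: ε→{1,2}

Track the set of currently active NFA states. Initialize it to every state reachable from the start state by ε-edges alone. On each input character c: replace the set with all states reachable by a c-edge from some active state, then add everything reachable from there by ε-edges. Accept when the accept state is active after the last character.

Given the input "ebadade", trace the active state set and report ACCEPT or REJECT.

Answer: REJECT

Trace:
start: ε-closure({0}) = {0,2}
'e' @ 1: {3,4}
'b' @ 2: {1,2,5}  [accepting]
'a' @ 3: {}  — no active states
rest 'dade' ignored (set empty)
end set {} — state 1 not in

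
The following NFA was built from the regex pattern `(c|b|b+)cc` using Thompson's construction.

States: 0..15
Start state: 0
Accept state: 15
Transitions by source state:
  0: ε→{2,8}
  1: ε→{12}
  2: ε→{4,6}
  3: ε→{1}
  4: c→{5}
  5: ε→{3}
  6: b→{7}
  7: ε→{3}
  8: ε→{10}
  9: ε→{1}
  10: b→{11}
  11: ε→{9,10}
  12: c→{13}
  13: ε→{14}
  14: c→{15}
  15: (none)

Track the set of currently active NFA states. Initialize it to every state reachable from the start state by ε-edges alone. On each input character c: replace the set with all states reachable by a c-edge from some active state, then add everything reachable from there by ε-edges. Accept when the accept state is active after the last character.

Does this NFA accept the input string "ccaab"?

Answer: REJECT

Steps:
S₀ = ε-closure({0}) = {0,2,4,6,8,10}
'c' @ 1: {1,3,5,12}
'c' @ 2: {13,14}
'a' @ 3: {}  — state set empty
rest 'ab' ignored (set empty)
end set {} — state 15 not in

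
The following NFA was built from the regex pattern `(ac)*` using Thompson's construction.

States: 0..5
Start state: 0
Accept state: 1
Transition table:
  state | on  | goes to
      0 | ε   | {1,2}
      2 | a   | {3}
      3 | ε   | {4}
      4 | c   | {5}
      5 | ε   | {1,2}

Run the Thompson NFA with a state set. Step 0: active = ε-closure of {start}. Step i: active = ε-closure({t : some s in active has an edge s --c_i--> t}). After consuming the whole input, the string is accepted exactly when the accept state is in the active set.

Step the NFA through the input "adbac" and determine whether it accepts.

initial (ε-close {0}): {0,1,2}
'a' @ 1: {3,4}
'd' @ 2: {}  — dead — no transitions
rest 'bac' ignored (set empty)
final: {}; accept 1 not in set

Answer: REJECT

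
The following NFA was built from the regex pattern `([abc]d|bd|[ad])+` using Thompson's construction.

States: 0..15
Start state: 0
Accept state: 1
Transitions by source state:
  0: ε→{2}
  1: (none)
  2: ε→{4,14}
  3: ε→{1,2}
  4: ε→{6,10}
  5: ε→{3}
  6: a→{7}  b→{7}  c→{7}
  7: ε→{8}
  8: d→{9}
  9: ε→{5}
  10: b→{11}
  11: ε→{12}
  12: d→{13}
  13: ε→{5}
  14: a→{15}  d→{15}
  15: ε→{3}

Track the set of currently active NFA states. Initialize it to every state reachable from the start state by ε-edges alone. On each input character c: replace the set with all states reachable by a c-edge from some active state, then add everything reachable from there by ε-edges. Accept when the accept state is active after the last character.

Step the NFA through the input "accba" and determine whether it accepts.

Answer: REJECT

Derivation:
S₀ = ε-closure({0}) = {0,2,4,6,10,14}
'a' @ 1: {1,2,3,4,6,7,8,10,14,15}  [accepting]
'c' @ 2: {7,8}
'c' @ 3: {}  — dead — no transitions
rest 'ba' ignored (set empty)
after full input: {}  (accept=1 not in)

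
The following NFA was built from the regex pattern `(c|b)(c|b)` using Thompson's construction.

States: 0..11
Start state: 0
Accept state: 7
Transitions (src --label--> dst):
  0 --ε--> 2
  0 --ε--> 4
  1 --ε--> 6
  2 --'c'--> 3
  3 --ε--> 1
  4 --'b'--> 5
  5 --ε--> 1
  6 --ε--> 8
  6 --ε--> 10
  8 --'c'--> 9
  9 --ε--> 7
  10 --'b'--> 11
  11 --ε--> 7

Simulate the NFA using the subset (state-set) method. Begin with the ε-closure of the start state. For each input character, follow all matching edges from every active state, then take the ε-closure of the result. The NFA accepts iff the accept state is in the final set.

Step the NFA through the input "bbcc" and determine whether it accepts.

Answer: REJECT

Steps:
initial (ε-close {0}): {0,2,4}
'b' @ 1: {1,5,6,8,10}
'b' @ 2: {7,11}  ✓accept
'c' @ 3: {}  — dead — no transitions
rest 'c' ignored (set empty)
after full input: {}  (accept=7 not in)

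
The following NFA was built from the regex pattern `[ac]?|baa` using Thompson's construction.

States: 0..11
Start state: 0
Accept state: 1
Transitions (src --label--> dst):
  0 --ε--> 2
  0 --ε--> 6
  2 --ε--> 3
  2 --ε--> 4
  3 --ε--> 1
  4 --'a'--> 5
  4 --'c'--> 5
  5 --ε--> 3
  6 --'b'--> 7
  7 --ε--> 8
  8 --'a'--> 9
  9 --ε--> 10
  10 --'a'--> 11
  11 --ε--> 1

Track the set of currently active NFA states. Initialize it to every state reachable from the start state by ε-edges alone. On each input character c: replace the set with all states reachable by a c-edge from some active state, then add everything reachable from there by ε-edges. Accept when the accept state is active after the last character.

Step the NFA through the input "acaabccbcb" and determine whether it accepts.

initial (ε-close {0}): {0,1,2,3,4,6}
'a' @ 1: {1,3,5}  ✓accept
'c' @ 2: {}  — dead — no transitions
rest 'aabccbcb' ignored (set empty)
final: {}; accept 1 not in set

Answer: REJECT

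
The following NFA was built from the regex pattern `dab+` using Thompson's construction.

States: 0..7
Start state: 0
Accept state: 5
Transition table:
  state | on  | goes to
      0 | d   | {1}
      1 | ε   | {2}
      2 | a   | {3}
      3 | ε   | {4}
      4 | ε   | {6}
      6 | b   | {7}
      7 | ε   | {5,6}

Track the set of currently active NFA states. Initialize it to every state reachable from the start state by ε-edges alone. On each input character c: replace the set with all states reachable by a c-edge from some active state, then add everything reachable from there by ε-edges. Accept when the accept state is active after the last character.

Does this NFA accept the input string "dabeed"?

Answer: REJECT

Steps:
S₀ = ε-closure({0}) = {0}
'd' @ 1: {1,2}
'a' @ 2: {3,4,6}
'b' @ 3: {5,6,7}  ✓accept
'e' @ 4: {}  — state set empty
rest 'ed' ignored (set empty)
final: {}; accept 5 not in set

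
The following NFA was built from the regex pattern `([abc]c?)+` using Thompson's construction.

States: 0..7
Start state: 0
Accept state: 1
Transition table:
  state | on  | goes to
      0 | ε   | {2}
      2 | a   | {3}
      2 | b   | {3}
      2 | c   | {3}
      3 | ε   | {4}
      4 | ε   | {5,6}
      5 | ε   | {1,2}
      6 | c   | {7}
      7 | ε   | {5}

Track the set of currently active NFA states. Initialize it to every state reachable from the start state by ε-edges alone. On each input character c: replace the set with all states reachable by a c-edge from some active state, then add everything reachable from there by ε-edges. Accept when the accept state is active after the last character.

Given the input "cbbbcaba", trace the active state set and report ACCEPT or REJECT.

start: ε-closure({0}) = {0,2}
'c' @ 1: {1,2,3,4,5,6}  ✓accept
'b' @ 2: {1,2,3,4,5,6}  ✓accept
'b' @ 3: {1,2,3,4,5,6}  ✓accept
'b' @ 4: {1,2,3,4,5,6}  ✓accept
'c' @ 5: {1,2,3,4,5,6,7}  ✓accept
'a' @ 6: {1,2,3,4,5,6}  ✓accept
'b' @ 7: {1,2,3,4,5,6}  ✓accept
'a' @ 8: {1,2,3,4,5,6}  ✓accept
final: {1,2,3,4,5,6}; accept 1 in set

Answer: ACCEPT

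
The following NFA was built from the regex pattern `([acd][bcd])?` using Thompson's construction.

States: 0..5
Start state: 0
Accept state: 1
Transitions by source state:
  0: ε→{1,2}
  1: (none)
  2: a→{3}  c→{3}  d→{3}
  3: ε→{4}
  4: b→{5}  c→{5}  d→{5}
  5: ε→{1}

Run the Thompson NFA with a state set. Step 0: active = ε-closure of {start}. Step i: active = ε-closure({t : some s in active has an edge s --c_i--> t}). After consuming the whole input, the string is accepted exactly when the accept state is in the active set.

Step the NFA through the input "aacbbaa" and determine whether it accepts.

Answer: REJECT

Derivation:
S₀ = ε-closure({0}) = {0,1,2}
'a' @ 1: {3,4}
'a' @ 2: {}  — no active states
rest 'cbbaa' ignored (set empty)
end set {} — state 1 not in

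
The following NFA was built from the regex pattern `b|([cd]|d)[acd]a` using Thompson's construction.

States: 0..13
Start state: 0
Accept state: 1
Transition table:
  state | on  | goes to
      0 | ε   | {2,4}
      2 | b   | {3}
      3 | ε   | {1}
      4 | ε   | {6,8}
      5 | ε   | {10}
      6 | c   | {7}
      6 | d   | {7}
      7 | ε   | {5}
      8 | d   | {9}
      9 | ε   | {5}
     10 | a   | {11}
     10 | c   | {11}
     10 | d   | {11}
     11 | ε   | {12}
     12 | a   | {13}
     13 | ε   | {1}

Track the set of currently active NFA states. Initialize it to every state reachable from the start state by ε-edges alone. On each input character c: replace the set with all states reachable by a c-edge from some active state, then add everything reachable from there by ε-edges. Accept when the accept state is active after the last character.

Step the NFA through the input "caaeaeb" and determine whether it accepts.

Answer: REJECT

Trace:
start: ε-closure({0}) = {0,2,4,6,8}
'c' @ 1: {5,7,10}
'a' @ 2: {11,12}
'a' @ 3: {1,13}  (accept∈set)
'e' @ 4: {}  — state set empty
rest 'aeb' ignored (set empty)
final: {}; accept 1 not in set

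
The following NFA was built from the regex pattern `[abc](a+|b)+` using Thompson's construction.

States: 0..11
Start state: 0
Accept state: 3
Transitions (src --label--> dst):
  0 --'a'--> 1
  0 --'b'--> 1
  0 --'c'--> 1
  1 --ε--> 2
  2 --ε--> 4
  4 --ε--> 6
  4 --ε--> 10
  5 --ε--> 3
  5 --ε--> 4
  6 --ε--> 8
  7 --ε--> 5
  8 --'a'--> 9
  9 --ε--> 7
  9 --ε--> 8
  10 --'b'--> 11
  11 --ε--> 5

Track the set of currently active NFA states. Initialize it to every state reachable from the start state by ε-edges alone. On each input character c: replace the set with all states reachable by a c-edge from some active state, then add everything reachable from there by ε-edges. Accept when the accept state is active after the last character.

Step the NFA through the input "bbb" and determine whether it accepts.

S₀ = ε-closure({0}) = {0}
'b' @ 1: {1,2,4,6,8,10}
'b' @ 2: {3,4,5,6,8,10,11}  [accepting]
'b' @ 3: {3,4,5,6,8,10,11}  [accepting]
after full input: {3,4,5,6,8,10,11}  (accept=3 in)

Answer: ACCEPT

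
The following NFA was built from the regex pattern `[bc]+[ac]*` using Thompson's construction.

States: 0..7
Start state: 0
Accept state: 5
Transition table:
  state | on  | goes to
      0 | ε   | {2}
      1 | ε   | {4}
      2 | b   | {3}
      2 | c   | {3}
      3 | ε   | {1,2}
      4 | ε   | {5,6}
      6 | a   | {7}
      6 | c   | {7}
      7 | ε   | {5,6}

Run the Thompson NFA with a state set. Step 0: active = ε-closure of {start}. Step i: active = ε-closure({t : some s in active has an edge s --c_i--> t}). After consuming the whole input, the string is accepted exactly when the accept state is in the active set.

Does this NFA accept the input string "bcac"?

S₀ = ε-closure({0}) = {0,2}
'b' @ 1: {1,2,3,4,5,6}  [accepting]
'c' @ 2: {1,2,3,4,5,6,7}  [accepting]
'a' @ 3: {5,6,7}  [accepting]
'c' @ 4: {5,6,7}  [accepting]
end set {5,6,7} — state 5 in

Answer: ACCEPT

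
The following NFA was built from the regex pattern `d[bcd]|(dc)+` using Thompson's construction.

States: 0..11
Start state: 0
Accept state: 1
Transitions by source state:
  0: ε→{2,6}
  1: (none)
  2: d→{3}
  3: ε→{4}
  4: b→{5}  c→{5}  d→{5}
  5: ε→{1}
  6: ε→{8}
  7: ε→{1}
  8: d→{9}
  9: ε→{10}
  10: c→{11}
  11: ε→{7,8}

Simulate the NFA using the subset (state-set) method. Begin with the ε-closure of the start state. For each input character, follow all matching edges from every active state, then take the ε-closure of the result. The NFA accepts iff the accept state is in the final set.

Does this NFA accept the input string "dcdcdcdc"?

S₀ = ε-closure({0}) = {0,2,6,8}
'd' @ 1: {3,4,9,10}
'c' @ 2: {1,5,7,8,11}  ✓accept
'd' @ 3: {9,10}
'c' @ 4: {1,7,8,11}  ✓accept
'd' @ 5: {9,10}
'c' @ 6: {1,7,8,11}  ✓accept
'd' @ 7: {9,10}
'c' @ 8: {1,7,8,11}  ✓accept
end set {1,7,8,11} — state 1 in

Answer: ACCEPT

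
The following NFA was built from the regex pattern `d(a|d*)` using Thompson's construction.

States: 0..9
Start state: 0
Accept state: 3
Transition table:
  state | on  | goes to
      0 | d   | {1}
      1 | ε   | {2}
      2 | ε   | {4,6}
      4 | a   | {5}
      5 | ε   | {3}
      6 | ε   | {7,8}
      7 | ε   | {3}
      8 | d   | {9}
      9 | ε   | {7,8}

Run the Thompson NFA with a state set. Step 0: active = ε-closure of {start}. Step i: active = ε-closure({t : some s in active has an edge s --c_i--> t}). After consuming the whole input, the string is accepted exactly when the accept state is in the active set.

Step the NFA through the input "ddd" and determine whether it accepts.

S₀ = ε-closure({0}) = {0}
'd' @ 1: {1,2,3,4,6,7,8}  (accept∈set)
'd' @ 2: {3,7,8,9}  (accept∈set)
'd' @ 3: {3,7,8,9}  (accept∈set)
final: {3,7,8,9}; accept 3 in set

Answer: ACCEPT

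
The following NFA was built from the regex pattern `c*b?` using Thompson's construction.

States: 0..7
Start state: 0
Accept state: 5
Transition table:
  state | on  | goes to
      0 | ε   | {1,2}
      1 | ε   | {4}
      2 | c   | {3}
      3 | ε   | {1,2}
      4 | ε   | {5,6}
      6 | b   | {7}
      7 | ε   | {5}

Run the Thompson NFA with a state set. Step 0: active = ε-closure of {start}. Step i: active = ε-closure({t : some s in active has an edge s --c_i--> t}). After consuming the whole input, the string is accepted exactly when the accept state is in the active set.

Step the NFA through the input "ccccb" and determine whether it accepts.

initial (ε-close {0}): {0,1,2,4,5,6}
'c' @ 1: {1,2,3,4,5,6}  ✓accept
'c' @ 2: {1,2,3,4,5,6}  ✓accept
'c' @ 3: {1,2,3,4,5,6}  ✓accept
'c' @ 4: {1,2,3,4,5,6}  ✓accept
'b' @ 5: {5,7}  ✓accept
final: {5,7}; accept 5 in set

Answer: ACCEPT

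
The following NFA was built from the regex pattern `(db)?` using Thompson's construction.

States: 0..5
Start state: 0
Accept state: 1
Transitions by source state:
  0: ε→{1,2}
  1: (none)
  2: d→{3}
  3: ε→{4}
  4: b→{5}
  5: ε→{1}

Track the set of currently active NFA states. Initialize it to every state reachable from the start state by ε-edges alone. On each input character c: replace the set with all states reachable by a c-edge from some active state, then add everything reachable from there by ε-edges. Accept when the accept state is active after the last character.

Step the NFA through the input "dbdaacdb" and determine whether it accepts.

Answer: REJECT

Derivation:
initial (ε-close {0}): {0,1,2}
'd' @ 1: {3,4}
'b' @ 2: {1,5}  ✓accept
'd' @ 3: {}  — state set empty
rest 'aacdb' ignored (set empty)
after full input: {}  (accept=1 not in)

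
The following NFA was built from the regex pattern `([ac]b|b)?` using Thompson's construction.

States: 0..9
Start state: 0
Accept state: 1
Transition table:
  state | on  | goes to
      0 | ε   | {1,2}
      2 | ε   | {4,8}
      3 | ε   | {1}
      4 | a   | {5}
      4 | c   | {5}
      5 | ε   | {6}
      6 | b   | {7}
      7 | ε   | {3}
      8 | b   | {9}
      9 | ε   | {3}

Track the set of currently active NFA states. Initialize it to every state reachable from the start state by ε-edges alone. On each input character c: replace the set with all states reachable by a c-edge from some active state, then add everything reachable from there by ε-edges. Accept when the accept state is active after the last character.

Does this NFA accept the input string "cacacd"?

initial (ε-close {0}): {0,1,2,4,8}
'c' @ 1: {5,6}
'a' @ 2: {}  — no active states
rest 'cacd' ignored (set empty)
end set {} — state 1 not in

Answer: REJECT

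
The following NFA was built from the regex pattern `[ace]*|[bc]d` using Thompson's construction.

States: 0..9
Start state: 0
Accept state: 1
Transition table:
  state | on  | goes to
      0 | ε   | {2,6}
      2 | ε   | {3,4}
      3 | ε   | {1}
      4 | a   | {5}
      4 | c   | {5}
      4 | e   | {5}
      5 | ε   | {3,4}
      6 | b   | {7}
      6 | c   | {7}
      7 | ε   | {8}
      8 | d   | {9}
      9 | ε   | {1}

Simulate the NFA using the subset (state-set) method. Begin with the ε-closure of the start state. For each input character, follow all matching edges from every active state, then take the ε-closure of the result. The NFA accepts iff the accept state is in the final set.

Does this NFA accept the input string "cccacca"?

Answer: ACCEPT

Trace:
start: ε-closure({0}) = {0,1,2,3,4,6}
'c' @ 1: {1,3,4,5,7,8}  ✓accept
'c' @ 2: {1,3,4,5}  ✓accept
'c' @ 3: {1,3,4,5}  ✓accept
'a' @ 4: {1,3,4,5}  ✓accept
'c' @ 5: {1,3,4,5}  ✓accept
'c' @ 6: {1,3,4,5}  ✓accept
'a' @ 7: {1,3,4,5}  ✓accept
after full input: {1,3,4,5}  (accept=1 in)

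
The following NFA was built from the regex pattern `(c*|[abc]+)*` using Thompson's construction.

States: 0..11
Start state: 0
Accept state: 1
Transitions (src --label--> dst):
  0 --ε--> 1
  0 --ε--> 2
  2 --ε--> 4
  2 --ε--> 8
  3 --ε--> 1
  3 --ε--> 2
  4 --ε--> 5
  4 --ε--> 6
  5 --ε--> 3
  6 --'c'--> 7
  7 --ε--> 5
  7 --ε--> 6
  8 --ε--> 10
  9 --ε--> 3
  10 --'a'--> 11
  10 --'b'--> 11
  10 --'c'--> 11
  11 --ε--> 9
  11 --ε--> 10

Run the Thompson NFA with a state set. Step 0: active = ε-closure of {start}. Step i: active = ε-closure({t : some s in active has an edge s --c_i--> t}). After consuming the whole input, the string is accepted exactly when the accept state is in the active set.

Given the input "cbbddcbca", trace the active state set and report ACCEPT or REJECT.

Answer: REJECT

Trace:
start: ε-closure({0}) = {0,1,2,3,4,5,6,8,10}
'c' @ 1: {1,2,3,4,5,6,7,8,9,10,11}  ✓accept
'b' @ 2: {1,2,3,4,5,6,8,9,10,11}  ✓accept
'b' @ 3: {1,2,3,4,5,6,8,9,10,11}  ✓accept
'd' @ 4: {}  — dead — no transitions
rest 'dcbca' ignored (set empty)
after full input: {}  (accept=1 not in)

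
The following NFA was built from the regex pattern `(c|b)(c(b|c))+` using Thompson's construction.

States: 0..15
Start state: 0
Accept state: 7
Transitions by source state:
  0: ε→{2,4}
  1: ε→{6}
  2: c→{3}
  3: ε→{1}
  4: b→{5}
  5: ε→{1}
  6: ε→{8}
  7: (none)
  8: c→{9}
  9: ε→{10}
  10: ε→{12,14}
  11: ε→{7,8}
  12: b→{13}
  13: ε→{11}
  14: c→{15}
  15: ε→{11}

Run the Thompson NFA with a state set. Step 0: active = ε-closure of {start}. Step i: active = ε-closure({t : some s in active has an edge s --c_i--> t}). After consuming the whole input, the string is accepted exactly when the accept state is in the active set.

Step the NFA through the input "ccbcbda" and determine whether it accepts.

start: ε-closure({0}) = {0,2,4}
'c' @ 1: {1,3,6,8}
'c' @ 2: {9,10,12,14}
'b' @ 3: {7,8,11,13}  (accept∈set)
'c' @ 4: {9,10,12,14}
'b' @ 5: {7,8,11,13}  (accept∈set)
'd' @ 6: {}  — no active states
rest 'a' ignored (set empty)
end set {} — state 7 not in

Answer: REJECT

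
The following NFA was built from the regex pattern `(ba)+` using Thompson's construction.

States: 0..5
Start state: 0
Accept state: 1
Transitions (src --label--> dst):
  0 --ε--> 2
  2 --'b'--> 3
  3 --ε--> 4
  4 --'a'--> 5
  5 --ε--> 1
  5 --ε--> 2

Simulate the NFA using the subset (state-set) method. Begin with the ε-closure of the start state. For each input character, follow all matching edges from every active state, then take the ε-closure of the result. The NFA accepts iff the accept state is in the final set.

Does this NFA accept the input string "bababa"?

Answer: ACCEPT

Trace:
S₀ = ε-closure({0}) = {0,2}
'b' @ 1: {3,4}
'a' @ 2: {1,2,5}  [accepting]
'b' @ 3: {3,4}
'a' @ 4: {1,2,5}  [accepting]
'b' @ 5: {3,4}
'a' @ 6: {1,2,5}  [accepting]
final: {1,2,5}; accept 1 in set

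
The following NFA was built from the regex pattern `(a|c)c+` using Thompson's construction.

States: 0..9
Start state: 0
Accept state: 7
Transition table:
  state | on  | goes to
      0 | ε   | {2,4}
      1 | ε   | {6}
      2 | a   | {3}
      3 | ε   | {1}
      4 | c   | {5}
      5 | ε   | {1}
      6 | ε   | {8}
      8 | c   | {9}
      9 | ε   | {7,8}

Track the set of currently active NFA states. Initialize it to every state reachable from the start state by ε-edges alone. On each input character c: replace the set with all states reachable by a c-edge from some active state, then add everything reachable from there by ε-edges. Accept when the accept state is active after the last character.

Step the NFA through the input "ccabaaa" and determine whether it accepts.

Answer: REJECT

Derivation:
start: ε-closure({0}) = {0,2,4}
'c' @ 1: {1,5,6,8}
'c' @ 2: {7,8,9}  (accept∈set)
'a' @ 3: {}  — state set empty
rest 'baaa' ignored (set empty)
after full input: {}  (accept=7 not in)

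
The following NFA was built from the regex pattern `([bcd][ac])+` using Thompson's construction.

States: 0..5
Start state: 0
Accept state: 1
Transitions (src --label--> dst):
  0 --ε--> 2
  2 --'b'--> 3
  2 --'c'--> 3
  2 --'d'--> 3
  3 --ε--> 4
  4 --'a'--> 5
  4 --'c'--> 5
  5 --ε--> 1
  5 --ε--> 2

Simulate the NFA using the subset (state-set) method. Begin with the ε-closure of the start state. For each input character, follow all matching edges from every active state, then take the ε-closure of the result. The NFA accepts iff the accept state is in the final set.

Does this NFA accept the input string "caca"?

initial (ε-close {0}): {0,2}
'c' @ 1: {3,4}
'a' @ 2: {1,2,5}  [accepting]
'c' @ 3: {3,4}
'a' @ 4: {1,2,5}  [accepting]
end set {1,2,5} — state 1 in

Answer: ACCEPT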